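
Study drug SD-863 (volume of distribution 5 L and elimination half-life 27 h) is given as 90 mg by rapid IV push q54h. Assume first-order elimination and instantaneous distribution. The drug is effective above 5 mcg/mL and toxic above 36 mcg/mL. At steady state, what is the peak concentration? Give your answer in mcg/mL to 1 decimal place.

τ = 54 h = 2 half-lives, so f = (1/2)^2 = 0.25.
Accumulation ratio R = 1/(1 − f) = 1/0.75 = 4/3.
Single-dose peak C₀ = D/Vd = 90/5 = 18 mcg/mL.
Steady-state peak Cmax,ss = C₀·R = 18 × 4/3 ≈ 24.000 mcg/mL.
Peak 24.0 mcg/mL vs MTC 36 mcg/mL: below toxic threshold.

24.0 mcg/mL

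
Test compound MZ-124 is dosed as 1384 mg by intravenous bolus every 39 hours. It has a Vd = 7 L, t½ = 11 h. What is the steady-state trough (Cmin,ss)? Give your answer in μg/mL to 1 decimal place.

k = ln2/t½ = ln2/11 ≈ 0.063013 h⁻¹; fraction remaining f = e^(−kτ) = e^(−0.063013×39) ≈ 0.0856.
Single-dose peak C₀ = D/Vd = 1384/7 ≈ 197.714 μg/mL.
Steady-state trough Cmin,ss = C₀·f/(1−f) ≈ 197.714 × 0.0856/0.9144 ≈ 18.509 μg/mL.

18.5 μg/mL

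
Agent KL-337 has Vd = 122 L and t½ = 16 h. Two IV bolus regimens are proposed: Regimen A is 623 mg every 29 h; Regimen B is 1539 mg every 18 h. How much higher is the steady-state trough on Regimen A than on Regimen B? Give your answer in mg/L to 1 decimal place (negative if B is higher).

-8.6 mg/L

Regimen A: f = (1/2)^(29/16) ≈ 0.2847; Cmin,ss = (623/122)·f/(1−f) ≈ 2.032 mg/L.
Regimen B: f = (1/2)^(18/16) ≈ 0.4585; Cmin,ss = (1539/122)·f/(1−f) ≈ 10.681 mg/L.
Difference ≈ 2.032 − 10.681 ≈ -8.649 mg/L.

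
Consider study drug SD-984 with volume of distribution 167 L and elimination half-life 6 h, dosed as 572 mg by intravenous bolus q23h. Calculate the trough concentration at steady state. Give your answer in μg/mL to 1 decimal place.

k = ln2/t½ = ln2/6 ≈ 0.115525 h⁻¹; fraction remaining f = e^(−kτ) = e^(−0.115525×23) ≈ 0.0702.
Single-dose peak C₀ = D/Vd = 572/167 ≈ 3.425 μg/mL.
Steady-state trough Cmin,ss = C₀·f/(1−f) ≈ 3.425 × 0.0702/0.9298 ≈ 0.259 μg/mL.

0.3 μg/mL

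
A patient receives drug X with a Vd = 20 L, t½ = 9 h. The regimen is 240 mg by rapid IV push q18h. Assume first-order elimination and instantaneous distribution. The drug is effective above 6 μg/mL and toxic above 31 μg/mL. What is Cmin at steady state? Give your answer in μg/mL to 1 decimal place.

The dosing interval is 2 half-lives, so f = 2^(−2) = 0.25.
At steady state, R = 1/(1 − 0.25) = 4/3.
Single-dose peak C₀ = D/Vd = 240/20 = 12 μg/mL.
Steady-state peak Cmax,ss = C₀·R = 12 × 4/3 ≈ 16.000 μg/mL.
Steady-state trough Cmin,ss = Cmax,ss·f ≈ 16.000 × 0.25 ≈ 4.000 μg/mL.
Trough 4.0 μg/mL vs MEC 6 μg/mL: subtherapeutic.

4.0 μg/mL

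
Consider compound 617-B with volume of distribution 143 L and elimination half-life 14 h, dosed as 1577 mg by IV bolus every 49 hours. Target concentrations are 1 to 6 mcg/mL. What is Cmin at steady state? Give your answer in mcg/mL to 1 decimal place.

1.1 mcg/mL

Over one 49-h interval, 49/14 ≈ 3.5 half-lives elapse, leaving f ≈ 0.0884 of each dose.
Single-dose peak C₀ = D/Vd = 1577/143 ≈ 11.028 mcg/mL.
Steady-state trough Cmin,ss = C₀·f/(1−f) ≈ 11.028 × 0.0884/0.9116 ≈ 1.069 mcg/mL.
Trough 1.1 mcg/mL vs MEC 1 mcg/mL: adequate.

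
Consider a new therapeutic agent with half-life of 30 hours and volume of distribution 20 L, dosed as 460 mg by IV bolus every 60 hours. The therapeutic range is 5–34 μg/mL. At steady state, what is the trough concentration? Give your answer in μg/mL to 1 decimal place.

7.7 μg/mL

τ = 60 h = 2 half-lives, so f = (1/2)^2 = 0.25.
Accumulation ratio R = 1/(1 − f) = 1/0.75 = 4/3.
Single-dose peak C₀ = D/Vd = 460/20 = 23 μg/mL.
Steady-state peak Cmax,ss = C₀·R = 23 × 4/3 ≈ 30.667 μg/mL.
Steady-state trough Cmin,ss = Cmax,ss·f ≈ 30.667 × 0.25 ≈ 7.667 μg/mL.
Trough 7.7 μg/mL vs MEC 5 μg/mL: adequate.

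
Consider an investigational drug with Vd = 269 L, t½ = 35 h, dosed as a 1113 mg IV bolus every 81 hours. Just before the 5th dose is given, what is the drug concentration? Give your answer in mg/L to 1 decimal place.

1.0 mg/L

f = (1/2)^(τ/t½) = (1/2)^(81/35) ≈ 0.2011.
C₀ = D/Vd = 1113/269 ≈ 4.138 mg/L.
Before the 5th dose, 4 doses have been given. Superposition: Cmin = C₀·(f + f² + … + f^4).
≈ 4.138 × (0.2011 + 0.0404 + 0.0081 + 0.0016) ≈ 4.138 × 0.2512 ≈ 1.039 mg/L.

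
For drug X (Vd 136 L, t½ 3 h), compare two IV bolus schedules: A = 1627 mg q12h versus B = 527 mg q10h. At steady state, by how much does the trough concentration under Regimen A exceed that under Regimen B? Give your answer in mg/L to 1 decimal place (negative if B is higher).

Regimen A: f = (1/2)^(12/3) ≈ 0.0625; Cmin,ss = (1627/136)·f/(1−f) ≈ 0.798 mg/L.
Regimen B: f = (1/2)^(10/3) ≈ 0.0992; Cmin,ss = (527/136)·f/(1−f) ≈ 0.427 mg/L.
Difference ≈ 0.798 − 0.427 ≈ 0.371 mg/L.

0.4 mg/L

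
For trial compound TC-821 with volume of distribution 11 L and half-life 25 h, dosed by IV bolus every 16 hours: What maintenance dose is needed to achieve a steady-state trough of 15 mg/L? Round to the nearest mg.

92 mg

τ/t½ = 16/25 ≈ 0.64, so f = (1/2)^(16/25) ≈ 0.641713.
Cmin,ss = (D/Vd)·f/(1−f), so D = Cmin,ss·Vd·(1−f)/f.
D = 15 × 11 × (1−f)/f ≈ 15 × 11 × 0.55833 ≈ 92.12 mg.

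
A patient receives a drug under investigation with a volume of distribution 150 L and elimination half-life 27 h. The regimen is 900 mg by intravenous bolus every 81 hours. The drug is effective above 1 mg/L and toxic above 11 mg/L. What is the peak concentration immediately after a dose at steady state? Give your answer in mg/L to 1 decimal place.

The dosing interval is 3 half-lives, so f = 2^(−3) = 0.125.
At steady state, R = 1/(1 − 0.125) = 8/7.
Single-dose peak C₀ = D/Vd = 900/150 = 6 mg/L.
Steady-state peak Cmax,ss = C₀·R = 6 × 8/7 ≈ 6.857 mg/L.
Peak 6.9 mg/L vs MTC 11 mg/L: below toxic threshold.

6.9 mg/L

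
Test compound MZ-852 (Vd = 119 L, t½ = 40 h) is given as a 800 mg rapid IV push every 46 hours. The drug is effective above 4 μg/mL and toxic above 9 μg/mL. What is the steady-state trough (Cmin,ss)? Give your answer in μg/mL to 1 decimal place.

τ/t½ = 46/40 ≈ 1.15, so fraction remaining f = (1/2)^(46/40) ≈ 0.4506.
Accumulation ratio R = 1/(1 − f) ≈ 1/0.5494 ≈ 1.8202.
Single-dose peak C₀ = D/Vd = 800/119 ≈ 6.723 μg/mL.
Cmax,ss = C₀/(1 − f) ≈ 6.723/0.5494 ≈ 12.237 μg/mL.
One interval later, Cmin,ss = Cmax,ss·e^(−kτ) ≈ 12.237 × 0.4506 ≈ 5.514 μg/mL.
Trough 5.5 μg/mL vs MEC 4 μg/mL: adequate.

5.5 μg/mL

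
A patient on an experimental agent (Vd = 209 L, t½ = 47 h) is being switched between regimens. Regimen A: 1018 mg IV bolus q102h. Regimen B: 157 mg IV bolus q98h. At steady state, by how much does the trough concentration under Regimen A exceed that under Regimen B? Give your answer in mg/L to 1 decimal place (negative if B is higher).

Regimen A: f = (1/2)^(102/47) ≈ 0.2222; Cmin,ss = (1018/209)·f/(1−f) ≈ 1.391 mg/L.
Regimen B: f = (1/2)^(98/47) ≈ 0.2357; Cmin,ss = (157/209)·f/(1−f) ≈ 0.232 mg/L.
Difference ≈ 1.391 − 0.232 ≈ 1.159 mg/L.

1.2 mg/L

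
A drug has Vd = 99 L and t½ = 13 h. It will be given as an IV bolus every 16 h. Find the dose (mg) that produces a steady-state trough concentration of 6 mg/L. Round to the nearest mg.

τ/t½ = 16/13 ≈ 1.2308, so f = (1/2)^(16/13) ≈ 0.426090.
Cmin,ss = (D/Vd)·f/(1−f), so D = Cmin,ss·Vd·(1−f)/f.
D = 6 × 99 × (1−f)/f ≈ 6 × 99 × 1.34692 ≈ 800.07 mg.

800 mg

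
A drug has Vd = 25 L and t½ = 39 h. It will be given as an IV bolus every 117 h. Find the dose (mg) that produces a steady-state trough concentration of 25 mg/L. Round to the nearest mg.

τ/t½ = 117/39 ≈ 3, so f = (1/2)^(117/39) ≈ 0.125000.
Cmin,ss = (D/Vd)·f/(1−f), so D = Cmin,ss·Vd·(1−f)/f.
D = 25 × 25 × (1−f)/f ≈ 25 × 25 × 7.00000 ≈ 4375.00 mg.

4375 mg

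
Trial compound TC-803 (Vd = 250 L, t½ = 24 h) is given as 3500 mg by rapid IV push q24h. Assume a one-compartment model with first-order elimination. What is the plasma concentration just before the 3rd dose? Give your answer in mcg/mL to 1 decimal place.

f = (1/2)^(τ/t½) = (1/2)^(24/24) ≈ 0.5000.
C₀ = D/Vd = 3500/250 ≈ 14.000 mcg/mL.
Before the 3rd dose, 2 doses have been given. Superposition: Cmin = C₀·(f + f²).
≈ 14.000 × (0.5000 + 0.2500) ≈ 14.000 × 0.7500 ≈ 10.500 mcg/mL.

10.5 mcg/mL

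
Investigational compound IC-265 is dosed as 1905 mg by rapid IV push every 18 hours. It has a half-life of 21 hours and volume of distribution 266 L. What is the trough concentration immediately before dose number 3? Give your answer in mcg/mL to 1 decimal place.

6.1 mcg/mL

f = (1/2)^(τ/t½) = (1/2)^(18/21) ≈ 0.5520.
C₀ = D/Vd = 1905/266 ≈ 7.162 mcg/mL.
Before the 3rd dose, 2 doses have been given. Superposition: Cmin = C₀·(f + f²).
≈ 7.162 × (0.5520 + 0.3047) ≈ 7.162 × 0.8567 ≈ 6.136 mcg/mL.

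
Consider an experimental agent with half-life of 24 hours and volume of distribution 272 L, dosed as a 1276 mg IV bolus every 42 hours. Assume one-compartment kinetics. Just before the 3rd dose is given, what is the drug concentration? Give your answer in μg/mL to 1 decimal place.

f = (1/2)^(τ/t½) = (1/2)^(42/24) ≈ 0.2973.
C₀ = D/Vd = 1276/272 ≈ 4.691 μg/mL.
Before the 3rd dose, 2 doses have been given. Superposition: Cmin = C₀·(f + f²).
≈ 4.691 × (0.2973 + 0.0884) ≈ 4.691 × 0.3857 ≈ 1.809 μg/mL.

1.8 μg/mL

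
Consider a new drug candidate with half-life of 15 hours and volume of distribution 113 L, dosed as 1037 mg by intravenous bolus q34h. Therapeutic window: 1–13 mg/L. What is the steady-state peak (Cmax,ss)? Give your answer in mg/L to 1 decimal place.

τ/t½ = 34/15 ≈ 2.2667, so fraction remaining f = (1/2)^(34/15) ≈ 0.2078.
Accumulation ratio R = 1/(1 − f) ≈ 1/0.7922 ≈ 1.2623.
Single-dose peak C₀ = D/Vd = 1037/113 ≈ 9.177 mg/L.
Cmax,ss = C₀/(1 − f) ≈ 9.177/0.7922 ≈ 11.584 mg/L.
Peak 11.6 mg/L vs MTC 13 mg/L: below toxic threshold.

11.6 mg/L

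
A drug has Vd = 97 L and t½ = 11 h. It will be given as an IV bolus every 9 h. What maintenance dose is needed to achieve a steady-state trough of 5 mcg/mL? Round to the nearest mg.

τ/t½ = 9/11 ≈ 0.81818, so f = (1/2)^(9/11) ≈ 0.567156.
Cmin,ss = (D/Vd)·f/(1−f), so D = Cmin,ss·Vd·(1−f)/f.
D = 5 × 97 × (1−f)/f ≈ 5 × 97 × 0.76318 ≈ 370.14 mg.

370 mg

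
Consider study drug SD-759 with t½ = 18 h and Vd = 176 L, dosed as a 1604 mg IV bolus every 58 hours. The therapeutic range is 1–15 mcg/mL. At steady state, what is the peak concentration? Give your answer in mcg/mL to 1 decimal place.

10.2 mcg/mL

k = ln2/t½ = ln2/18 ≈ 0.038508 h⁻¹; fraction remaining f = e^(−kτ) = e^(−0.038508×58) ≈ 0.1072.
Accumulation ratio R = 1/(1 − f) ≈ 1/0.8928 ≈ 1.1201.
Each bolus raises the concentration by D/Vd = 1604/176 ≈ 9.114 mcg/mL.
Steady-state peak Cmax,ss = C₀·R ≈ 9.114 × 1.1201 ≈ 10.209 mcg/mL.
Peak 10.2 mcg/mL vs MTC 15 mcg/mL: below toxic threshold.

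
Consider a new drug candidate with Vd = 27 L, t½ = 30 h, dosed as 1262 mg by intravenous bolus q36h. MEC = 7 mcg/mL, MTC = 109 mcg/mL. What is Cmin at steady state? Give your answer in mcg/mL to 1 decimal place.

τ/t½ = 36/30 ≈ 1.2, so fraction remaining f = (1/2)^(36/30) ≈ 0.4353.
At steady state, accumulation factor R = 1/(1 − e^(−kτ)) ≈ 1.7709.
Single-dose peak C₀ = D/Vd = 1262/27 ≈ 46.741 mcg/mL.
Cmax,ss = C₀/(1 − f) ≈ 46.741/0.5647 ≈ 82.771 mcg/mL.
Steady-state trough Cmin,ss = Cmax,ss·f ≈ 82.771 × 0.4353 ≈ 36.030 mcg/mL.
Trough 36.0 mcg/mL vs MEC 7 mcg/mL: adequate.

36.0 mcg/mL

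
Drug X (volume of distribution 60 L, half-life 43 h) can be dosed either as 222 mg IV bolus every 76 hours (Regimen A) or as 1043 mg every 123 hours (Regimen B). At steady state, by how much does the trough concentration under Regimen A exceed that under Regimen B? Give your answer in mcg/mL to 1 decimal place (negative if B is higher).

-1.2 mcg/mL

Regimen A: f = (1/2)^(76/43) ≈ 0.2937; Cmin,ss = (222/60)·f/(1−f) ≈ 1.539 mcg/mL.
Regimen B: f = (1/2)^(123/43) ≈ 0.1377; Cmin,ss = (1043/60)·f/(1−f) ≈ 2.776 mcg/mL.
Difference ≈ 1.539 − 2.776 ≈ -1.237 mcg/mL.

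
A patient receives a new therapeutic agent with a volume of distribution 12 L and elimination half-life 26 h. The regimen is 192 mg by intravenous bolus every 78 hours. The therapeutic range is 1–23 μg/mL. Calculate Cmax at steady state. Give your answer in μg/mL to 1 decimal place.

18.3 μg/mL

τ = 78 h = 3 half-lives, so f = (1/2)^3 = 0.125.
Accumulation ratio R = 1/(1 − f) = 1/0.875 = 8/7.
Single-dose peak C₀ = D/Vd = 192/12 = 16 μg/mL.
Steady-state peak Cmax,ss = C₀·R = 16 × 8/7 ≈ 18.286 μg/mL.
Peak 18.3 μg/mL vs MTC 23 μg/mL: below toxic threshold.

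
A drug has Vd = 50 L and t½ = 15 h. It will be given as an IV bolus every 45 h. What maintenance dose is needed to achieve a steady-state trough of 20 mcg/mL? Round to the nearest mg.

τ/t½ = 45/15 ≈ 3, so f = (1/2)^(45/15) ≈ 0.125000.
Cmin,ss = (D/Vd)·f/(1−f), so D = Cmin,ss·Vd·(1−f)/f.
D = 20 × 50 × (1−f)/f ≈ 20 × 50 × 7.00000 ≈ 7000.00 mg.

7000 mg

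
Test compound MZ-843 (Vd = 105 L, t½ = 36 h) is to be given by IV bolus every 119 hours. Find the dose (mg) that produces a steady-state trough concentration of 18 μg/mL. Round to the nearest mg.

τ/t½ = 119/36 ≈ 3.3056, so f = (1/2)^(119/36) ≈ 0.101141.
Cmin,ss = (D/Vd)·f/(1−f), so D = Cmin,ss·Vd·(1−f)/f.
D = 18 × 105 × (1−f)/f ≈ 18 × 105 × 8.88719 ≈ 16796.79 mg.

16797 mg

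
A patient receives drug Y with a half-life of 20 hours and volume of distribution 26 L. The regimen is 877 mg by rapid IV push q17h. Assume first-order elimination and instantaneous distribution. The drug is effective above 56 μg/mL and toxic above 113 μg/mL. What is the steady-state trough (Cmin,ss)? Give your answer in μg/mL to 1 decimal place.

42.0 μg/mL

k = ln2/t½ = ln2/20 ≈ 0.034657 h⁻¹; fraction remaining f = e^(−kτ) = e^(−0.034657×17) ≈ 0.5548.
Accumulation ratio R = 1/(1 − f) ≈ 1/0.4452 ≈ 2.2462.
Single-dose peak C₀ = D/Vd = 877/26 ≈ 33.731 μg/mL.
Cmax,ss = C₀/(1 − f) ≈ 33.731/0.4452 ≈ 75.766 μg/mL.
One interval later, Cmin,ss = Cmax,ss·e^(−kτ) ≈ 75.766 × 0.5548 ≈ 42.035 μg/mL.
Trough 42.0 μg/mL vs MEC 56 μg/mL: subtherapeutic.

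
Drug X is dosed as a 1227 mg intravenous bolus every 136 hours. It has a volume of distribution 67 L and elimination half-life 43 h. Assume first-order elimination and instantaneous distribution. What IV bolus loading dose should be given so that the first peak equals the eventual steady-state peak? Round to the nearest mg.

f = (1/2)^(136/43) ≈ 0.111662; accumulation ratio R = 1/(1−f) ≈ 1.12570.
Loading dose to hit Cmax,ss on first dose: D_load = D_maint·R ≈ 1227 × 1.12570 ≈ 1381.23 mg.

1381 mg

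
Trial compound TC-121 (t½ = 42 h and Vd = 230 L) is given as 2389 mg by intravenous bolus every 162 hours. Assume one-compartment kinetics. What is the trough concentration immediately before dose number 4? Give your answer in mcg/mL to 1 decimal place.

0.8 mcg/mL

f = (1/2)^(τ/t½) = (1/2)^(162/42) ≈ 0.0690.
C₀ = D/Vd = 2389/230 ≈ 10.387 mcg/mL.
Before the 4th dose, 3 doses have been given. Superposition: Cmin = C₀·(f + f² + … + f^3).
≈ 10.387 × (0.0690 + 0.0048 + 0.0003) ≈ 10.387 × 0.0741 ≈ 0.770 mcg/mL.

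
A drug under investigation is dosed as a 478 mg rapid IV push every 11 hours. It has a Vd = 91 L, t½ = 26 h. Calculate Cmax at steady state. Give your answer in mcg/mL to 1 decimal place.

τ/t½ = 11/26 ≈ 0.42308, so fraction remaining f = (1/2)^(11/26) ≈ 0.7458.
Accumulation ratio R = 1/(1 − f) ≈ 1/0.2542 ≈ 3.9339.
Single-dose peak C₀ = D/Vd = 478/91 ≈ 5.253 mcg/mL.
Steady-state peak Cmax,ss = C₀·R ≈ 5.253 × 3.9339 ≈ 20.665 mcg/mL.

20.7 mcg/mL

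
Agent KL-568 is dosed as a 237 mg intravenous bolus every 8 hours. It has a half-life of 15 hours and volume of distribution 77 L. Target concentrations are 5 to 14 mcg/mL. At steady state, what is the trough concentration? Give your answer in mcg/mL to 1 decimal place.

k = ln2/t½ = ln2/15 ≈ 0.046210 h⁻¹; fraction remaining f = e^(−kτ) = e^(−0.046210×8) ≈ 0.6910.
Accumulation ratio R = 1/(1 − f) ≈ 1/0.3090 ≈ 3.2362.
Each bolus raises the concentration by D/Vd = 237/77 ≈ 3.078 mcg/mL.
Cmax,ss = C₀/(1 − f) ≈ 3.078/0.3090 ≈ 9.961 mcg/mL.
Steady-state trough Cmin,ss = Cmax,ss·f ≈ 9.961 × 0.6910 ≈ 6.883 mcg/mL.
Trough 6.9 mcg/mL vs MEC 5 mcg/mL: adequate.

6.9 mcg/mL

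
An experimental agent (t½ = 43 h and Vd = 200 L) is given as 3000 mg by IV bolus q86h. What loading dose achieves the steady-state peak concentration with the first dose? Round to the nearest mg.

f = (1/2)^(86/43) ≈ 0.250000; accumulation ratio R = 1/(1−f) ≈ 1.33333.
Loading dose to hit Cmax,ss on first dose: D_load = D_maint·R ≈ 3000 × 1.33333 ≈ 3999.99 mg.

4000 mg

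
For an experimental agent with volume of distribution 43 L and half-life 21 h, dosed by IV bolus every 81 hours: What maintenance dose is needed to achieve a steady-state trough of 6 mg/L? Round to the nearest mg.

3481 mg

τ/t½ = 81/21 ≈ 3.8571, so f = (1/2)^(81/21) ≈ 0.069006.
Cmin,ss = (D/Vd)·f/(1−f), so D = Cmin,ss·Vd·(1−f)/f.
D = 6 × 43 × (1−f)/f ≈ 6 × 43 × 13.49149 ≈ 3480.80 mg.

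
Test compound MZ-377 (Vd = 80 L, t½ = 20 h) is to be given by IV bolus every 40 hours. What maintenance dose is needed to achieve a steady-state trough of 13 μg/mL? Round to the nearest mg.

τ/t½ = 40/20 ≈ 2, so f = (1/2)^(40/20) ≈ 0.250000.
Cmin,ss = (D/Vd)·f/(1−f), so D = Cmin,ss·Vd·(1−f)/f.
D = 13 × 80 × (1−f)/f ≈ 13 × 80 × 3.00000 ≈ 3120.00 mg.

3120 mg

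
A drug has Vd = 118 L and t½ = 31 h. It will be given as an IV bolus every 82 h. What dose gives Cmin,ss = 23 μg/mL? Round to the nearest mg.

14264 mg

τ/t½ = 82/31 ≈ 2.6452, so f = (1/2)^(82/31) ≈ 0.159855.
Cmin,ss = (D/Vd)·f/(1−f), so D = Cmin,ss·Vd·(1−f)/f.
D = 23 × 118 × (1−f)/f ≈ 23 × 118 × 5.25567 ≈ 14263.89 mg.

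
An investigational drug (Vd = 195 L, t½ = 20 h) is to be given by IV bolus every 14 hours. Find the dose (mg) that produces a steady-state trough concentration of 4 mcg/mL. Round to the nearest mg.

τ/t½ = 14/20 ≈ 0.7, so f = (1/2)^(14/20) ≈ 0.615572.
Cmin,ss = (D/Vd)·f/(1−f), so D = Cmin,ss·Vd·(1−f)/f.
D = 4 × 195 × (1−f)/f ≈ 4 × 195 × 0.62451 ≈ 487.12 mg.

487 mg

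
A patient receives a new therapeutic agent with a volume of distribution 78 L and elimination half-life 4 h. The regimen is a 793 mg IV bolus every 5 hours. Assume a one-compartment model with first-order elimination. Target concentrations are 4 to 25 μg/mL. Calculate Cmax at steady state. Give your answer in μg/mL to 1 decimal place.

τ/t½ = 5/4 ≈ 1.25, so fraction remaining f = (1/2)^(5/4) ≈ 0.4204.
At steady state, accumulation factor R = 1/(1 − e^(−kτ)) ≈ 1.7253.
Single-dose peak C₀ = D/Vd = 793/78 ≈ 10.167 μg/mL.
Steady-state peak Cmax,ss = C₀·R ≈ 10.167 × 1.7253 ≈ 17.541 μg/mL.
Peak 17.5 μg/mL vs MTC 25 μg/mL: below toxic threshold.

17.5 μg/mL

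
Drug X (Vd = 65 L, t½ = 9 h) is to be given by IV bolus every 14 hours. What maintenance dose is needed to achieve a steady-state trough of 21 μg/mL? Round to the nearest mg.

2647 mg

τ/t½ = 14/9 ≈ 1.5556, so f = (1/2)^(14/9) ≈ 0.340198.
Cmin,ss = (D/Vd)·f/(1−f), so D = Cmin,ss·Vd·(1−f)/f.
D = 21 × 65 × (1−f)/f ≈ 21 × 65 × 1.93946 ≈ 2647.36 mg.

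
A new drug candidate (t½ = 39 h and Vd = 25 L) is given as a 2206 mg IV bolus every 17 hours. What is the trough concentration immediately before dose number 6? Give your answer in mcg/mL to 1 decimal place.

f = (1/2)^(τ/t½) = (1/2)^(17/39) ≈ 0.7392.
C₀ = D/Vd = 2206/25 ≈ 88.240 mcg/mL.
Before the 6th dose, 5 doses have been given. Superposition: Cmin = C₀·(f + f² + … + f^5).
≈ 88.240 × (0.7392 + 0.5464 + 0.4039 + 0.2986 + 0.2207) ≈ 88.240 × 2.2088 ≈ 194.905 mcg/mL.

194.9 mcg/mL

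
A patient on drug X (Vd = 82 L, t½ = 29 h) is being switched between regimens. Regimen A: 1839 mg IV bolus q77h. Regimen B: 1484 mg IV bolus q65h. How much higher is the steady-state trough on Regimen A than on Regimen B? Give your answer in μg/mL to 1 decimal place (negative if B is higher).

Regimen A: f = (1/2)^(77/29) ≈ 0.1587; Cmin,ss = (1839/82)·f/(1−f) ≈ 4.231 μg/mL.
Regimen B: f = (1/2)^(65/29) ≈ 0.2115; Cmin,ss = (1484/82)·f/(1−f) ≈ 4.854 μg/mL.
Difference ≈ 4.231 − 4.854 ≈ -0.623 μg/mL.

-0.6 μg/mL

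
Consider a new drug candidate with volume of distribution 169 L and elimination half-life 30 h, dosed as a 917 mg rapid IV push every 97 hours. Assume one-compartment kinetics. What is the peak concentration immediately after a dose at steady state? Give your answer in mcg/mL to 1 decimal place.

6.1 mcg/mL

Over one 97-h interval, 97/30 ≈ 3.2333 half-lives elapse, leaving f ≈ 0.1063 of each dose.
At steady state, accumulation factor R = 1/(1 − e^(−kτ)) ≈ 1.1189.
Single-dose peak C₀ = D/Vd = 917/169 ≈ 5.426 mcg/mL.
Steady-state peak Cmax,ss = C₀·R ≈ 5.426 × 1.1189 ≈ 6.071 mcg/mL.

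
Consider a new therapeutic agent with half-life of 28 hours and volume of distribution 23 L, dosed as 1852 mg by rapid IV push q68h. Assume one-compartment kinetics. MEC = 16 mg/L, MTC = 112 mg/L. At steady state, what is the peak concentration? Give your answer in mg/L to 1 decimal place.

Over one 68-h interval, 68/28 ≈ 2.4286 half-lives elapse, leaving f ≈ 0.1857 of each dose.
Accumulation ratio R = 1/(1 − f) ≈ 1/0.8143 ≈ 1.2280.
Each bolus raises the concentration by D/Vd = 1852/23 ≈ 80.522 mg/L.
Steady-state peak Cmax,ss = C₀·R ≈ 80.522 × 1.2280 ≈ 98.881 mg/L.
Peak 98.9 mg/L vs MTC 112 mg/L: below toxic threshold.

98.9 mg/L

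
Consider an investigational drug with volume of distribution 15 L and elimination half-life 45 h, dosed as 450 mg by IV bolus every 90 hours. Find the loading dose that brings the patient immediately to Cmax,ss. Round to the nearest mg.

600 mg

f = (1/2)^(90/45) ≈ 0.250000; accumulation ratio R = 1/(1−f) ≈ 1.33333.
Loading dose to hit Cmax,ss on first dose: D_load = D_maint·R ≈ 450 × 1.33333 ≈ 600.00 mg.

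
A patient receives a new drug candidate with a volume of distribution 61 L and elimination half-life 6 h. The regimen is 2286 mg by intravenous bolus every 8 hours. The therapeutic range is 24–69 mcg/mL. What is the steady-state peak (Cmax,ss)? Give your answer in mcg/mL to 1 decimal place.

τ/t½ = 8/6 ≈ 1.3333, so fraction remaining f = (1/2)^(8/6) ≈ 0.3969.
At steady state, accumulation factor R = 1/(1 − e^(−kτ)) ≈ 1.6581.
Single-dose peak C₀ = D/Vd = 2286/61 ≈ 37.475 mcg/mL.
Steady-state peak Cmax,ss = C₀·R ≈ 37.475 × 1.6581 ≈ 62.137 mcg/mL.
Peak 62.1 mcg/mL vs MTC 69 mcg/mL: below toxic threshold.

62.1 mcg/mL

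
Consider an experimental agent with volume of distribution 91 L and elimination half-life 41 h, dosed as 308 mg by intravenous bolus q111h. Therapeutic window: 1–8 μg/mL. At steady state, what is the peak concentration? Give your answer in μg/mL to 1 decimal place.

k = ln2/t½ = ln2/41 ≈ 0.016906 h⁻¹; fraction remaining f = e^(−kτ) = e^(−0.016906×111) ≈ 0.1531.
Accumulation ratio R = 1/(1 − f) ≈ 1/0.8469 ≈ 1.1808.
Single-dose peak C₀ = D/Vd = 308/91 ≈ 3.385 μg/mL.
Steady-state peak Cmax,ss = C₀·R ≈ 3.385 × 1.1808 ≈ 3.997 μg/mL.
Peak 4.0 μg/mL vs MTC 8 μg/mL: below toxic threshold.

4.0 μg/mL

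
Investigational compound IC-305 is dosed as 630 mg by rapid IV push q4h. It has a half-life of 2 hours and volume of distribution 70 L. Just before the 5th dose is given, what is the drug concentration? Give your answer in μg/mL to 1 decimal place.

f = (1/2)^(τ/t½) = (1/2)^(4/2) ≈ 0.2500.
C₀ = D/Vd = 630/70 ≈ 9.000 μg/mL.
Before the 5th dose, 4 doses have been given. Superposition: Cmin = C₀·(f + f² + … + f^4).
≈ 9.000 × (0.2500 + 0.0625 + 0.0156 + 0.0039) ≈ 9.000 × 0.3320 ≈ 2.988 μg/mL.

3.0 μg/mL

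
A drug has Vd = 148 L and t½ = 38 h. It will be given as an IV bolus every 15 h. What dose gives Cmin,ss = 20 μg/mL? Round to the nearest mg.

932 mg

τ/t½ = 15/38 ≈ 0.39474, so f = (1/2)^(15/38) ≈ 0.760628.
Cmin,ss = (D/Vd)·f/(1−f), so D = Cmin,ss·Vd·(1−f)/f.
D = 20 × 148 × (1−f)/f ≈ 20 × 148 × 0.31470 ≈ 931.51 mg.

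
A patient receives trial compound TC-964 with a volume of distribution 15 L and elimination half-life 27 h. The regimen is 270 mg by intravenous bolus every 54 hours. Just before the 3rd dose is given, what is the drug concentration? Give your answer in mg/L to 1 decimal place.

f = (1/2)^(τ/t½) = (1/2)^(54/27) ≈ 0.2500.
C₀ = D/Vd = 270/15 ≈ 18.000 mg/L.
Before the 3rd dose, 2 doses have been given. Superposition: Cmin = C₀·(f + f²).
≈ 18.000 × (0.2500 + 0.0625) ≈ 18.000 × 0.3125 ≈ 5.625 mg/L.

5.6 mg/L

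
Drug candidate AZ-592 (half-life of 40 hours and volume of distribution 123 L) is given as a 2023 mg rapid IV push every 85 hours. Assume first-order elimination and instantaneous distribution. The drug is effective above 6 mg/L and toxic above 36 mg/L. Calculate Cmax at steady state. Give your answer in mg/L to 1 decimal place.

21.3 mg/L

τ/t½ = 85/40 ≈ 2.125, so fraction remaining f = (1/2)^(85/40) ≈ 0.2293.
At steady state, accumulation factor R = 1/(1 − e^(−kτ)) ≈ 1.2975.
Each bolus raises the concentration by D/Vd = 2023/123 ≈ 16.447 mg/L.
Steady-state peak Cmax,ss = C₀·R ≈ 16.447 × 1.2975 ≈ 21.340 mg/L.
Peak 21.3 mg/L vs MTC 36 mg/L: below toxic threshold.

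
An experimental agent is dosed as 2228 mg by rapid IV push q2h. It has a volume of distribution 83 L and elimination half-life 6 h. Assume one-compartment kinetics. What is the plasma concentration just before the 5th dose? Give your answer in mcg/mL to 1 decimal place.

f = (1/2)^(τ/t½) = (1/2)^(2/6) ≈ 0.7937.
C₀ = D/Vd = 2228/83 ≈ 26.843 mcg/mL.
Before the 5th dose, 4 doses have been given. Superposition: Cmin = C₀·(f + f² + … + f^4).
≈ 26.843 × (0.7937 + 0.6300 + 0.5000 + 0.3968) ≈ 26.843 × 2.3205 ≈ 62.289 mcg/mL.

62.3 mcg/mL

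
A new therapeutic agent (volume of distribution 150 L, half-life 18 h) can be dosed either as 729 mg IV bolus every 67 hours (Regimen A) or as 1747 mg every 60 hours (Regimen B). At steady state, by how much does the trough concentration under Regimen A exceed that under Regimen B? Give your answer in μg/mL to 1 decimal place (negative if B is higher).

Regimen A: f = (1/2)^(67/18) ≈ 0.0758; Cmin,ss = (729/150)·f/(1−f) ≈ 0.399 μg/mL.
Regimen B: f = (1/2)^(60/18) ≈ 0.0992; Cmin,ss = (1747/150)·f/(1−f) ≈ 1.283 μg/mL.
Difference ≈ 0.399 − 1.283 ≈ -0.884 μg/mL.

-0.9 μg/mL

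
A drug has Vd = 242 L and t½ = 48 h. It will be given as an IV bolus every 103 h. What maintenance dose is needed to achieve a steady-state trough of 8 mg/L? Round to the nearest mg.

6632 mg

τ/t½ = 103/48 ≈ 2.1458, so f = (1/2)^(103/48) ≈ 0.225964.
Cmin,ss = (D/Vd)·f/(1−f), so D = Cmin,ss·Vd·(1−f)/f.
D = 8 × 242 × (1−f)/f ≈ 8 × 242 × 3.42548 ≈ 6631.73 mg.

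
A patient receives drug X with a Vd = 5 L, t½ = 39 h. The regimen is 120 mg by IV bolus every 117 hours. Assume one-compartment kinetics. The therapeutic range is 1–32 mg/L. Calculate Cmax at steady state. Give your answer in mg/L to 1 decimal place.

τ = 117 h = 3 half-lives, so f = (1/2)^3 = 0.125.
At steady state, R = 1/(1 − 0.125) = 8/7.
Single-dose peak C₀ = D/Vd = 120/5 = 24 mg/L.
Steady-state peak Cmax,ss = C₀·R = 24 × 8/7 ≈ 27.429 mg/L.
Peak 27.4 mg/L vs MTC 32 mg/L: below toxic threshold.

27.4 mg/L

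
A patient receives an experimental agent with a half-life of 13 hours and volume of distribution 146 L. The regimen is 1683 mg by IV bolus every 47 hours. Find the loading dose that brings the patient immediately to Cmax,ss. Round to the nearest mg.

f = (1/2)^(47/13) ≈ 0.081594; accumulation ratio R = 1/(1−f) ≈ 1.08884.
Loading dose to hit Cmax,ss on first dose: D_load = D_maint·R ≈ 1683 × 1.08884 ≈ 1832.52 mg.

1833 mg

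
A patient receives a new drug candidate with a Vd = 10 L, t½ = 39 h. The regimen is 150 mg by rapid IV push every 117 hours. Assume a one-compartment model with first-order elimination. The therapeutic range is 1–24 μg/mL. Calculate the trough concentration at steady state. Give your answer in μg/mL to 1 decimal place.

The dosing interval is 3 half-lives, so f = 2^(−3) = 0.125.
Accumulation ratio R = 1/(1 − f) = 1/0.875 = 8/7.
Single-dose peak C₀ = D/Vd = 150/10 = 15 μg/mL.
Steady-state peak Cmax,ss = C₀·R = 15 × 8/7 ≈ 17.143 μg/mL.
Steady-state trough Cmin,ss = Cmax,ss·f ≈ 17.143 × 0.125 ≈ 2.143 μg/mL.
Trough 2.1 μg/mL vs MEC 1 μg/mL: adequate.

2.1 μg/mL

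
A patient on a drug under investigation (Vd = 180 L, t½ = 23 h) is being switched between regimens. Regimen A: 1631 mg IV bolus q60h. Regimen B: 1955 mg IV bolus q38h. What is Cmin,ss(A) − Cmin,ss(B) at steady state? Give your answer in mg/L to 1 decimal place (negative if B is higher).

Regimen A: f = (1/2)^(60/23) ≈ 0.1639; Cmin,ss = (1631/180)·f/(1−f) ≈ 1.776 mg/L.
Regimen B: f = (1/2)^(38/23) ≈ 0.3182; Cmin,ss = (1955/180)·f/(1−f) ≈ 5.069 mg/L.
Difference ≈ 1.776 − 5.069 ≈ -3.293 mg/L.

-3.3 mg/L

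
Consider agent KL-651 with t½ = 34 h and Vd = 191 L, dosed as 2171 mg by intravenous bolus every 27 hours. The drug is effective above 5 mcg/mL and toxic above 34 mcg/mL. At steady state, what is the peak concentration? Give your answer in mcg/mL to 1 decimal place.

26.9 mcg/mL

τ/t½ = 27/34 ≈ 0.79412, so fraction remaining f = (1/2)^(27/34) ≈ 0.5767.
At steady state, accumulation factor R = 1/(1 − e^(−kτ)) ≈ 2.3624.
Each bolus raises the concentration by D/Vd = 2171/191 ≈ 11.366 mcg/mL.
Cmax,ss = C₀/(1 − f) ≈ 11.366/0.4233 ≈ 26.851 mcg/mL.
Peak 26.9 mcg/mL vs MTC 34 mcg/mL: below toxic threshold.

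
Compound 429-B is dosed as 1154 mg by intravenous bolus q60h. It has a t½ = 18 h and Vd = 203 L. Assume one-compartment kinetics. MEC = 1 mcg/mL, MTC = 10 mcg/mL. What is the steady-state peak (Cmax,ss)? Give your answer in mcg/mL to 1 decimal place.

6.3 mcg/mL

Over one 60-h interval, 60/18 ≈ 3.3333 half-lives elapse, leaving f ≈ 0.0992 of each dose.
At steady state, accumulation factor R = 1/(1 − e^(−kτ)) ≈ 1.1101.
Single-dose peak C₀ = D/Vd = 1154/203 ≈ 5.685 mcg/mL.
Steady-state peak Cmax,ss = C₀·R ≈ 5.685 × 1.1101 ≈ 6.311 mcg/mL.
Peak 6.3 mcg/mL vs MTC 10 mcg/mL: below toxic threshold.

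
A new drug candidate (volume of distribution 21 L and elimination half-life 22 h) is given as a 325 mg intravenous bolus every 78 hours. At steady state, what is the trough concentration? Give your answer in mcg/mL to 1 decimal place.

1.4 mcg/mL

Over one 78-h interval, 78/22 ≈ 3.5455 half-lives elapse, leaving f ≈ 0.0856 of each dose.
Each bolus raises the concentration by D/Vd = 325/21 ≈ 15.476 mcg/mL.
Steady-state trough Cmin,ss = C₀·f/(1−f) ≈ 15.476 × 0.0856/0.9144 ≈ 1.449 mcg/mL.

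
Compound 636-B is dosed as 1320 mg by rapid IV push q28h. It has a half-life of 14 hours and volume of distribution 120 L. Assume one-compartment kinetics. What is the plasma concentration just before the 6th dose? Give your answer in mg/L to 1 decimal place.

f = (1/2)^(τ/t½) = (1/2)^(28/14) ≈ 0.2500.
C₀ = D/Vd = 1320/120 ≈ 11.000 mg/L.
Before the 6th dose, 5 doses have been given. Superposition: Cmin = C₀·(f + f² + … + f^5).
≈ 11.000 × (0.2500 + 0.0625 + 0.0156 + 0.0039 + 0.0010) ≈ 11.000 × 0.3330 ≈ 3.663 mg/L.

3.7 mg/L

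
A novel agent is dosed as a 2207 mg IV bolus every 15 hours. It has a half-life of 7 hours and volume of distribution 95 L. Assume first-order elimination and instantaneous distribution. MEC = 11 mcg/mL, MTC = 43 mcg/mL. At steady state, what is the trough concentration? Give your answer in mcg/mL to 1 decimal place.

k = ln2/t½ = ln2/7 ≈ 0.099021 h⁻¹; fraction remaining f = e^(−kτ) = e^(−0.099021×15) ≈ 0.2264.
Accumulation ratio R = 1/(1 − f) ≈ 1/0.7736 ≈ 1.2927.
Single-dose peak C₀ = D/Vd = 2207/95 ≈ 23.232 mcg/mL.
Steady-state peak Cmax,ss = C₀·R ≈ 23.232 × 1.2927 ≈ 30.032 mcg/mL.
One interval later, Cmin,ss = Cmax,ss·e^(−kτ) ≈ 30.032 × 0.2264 ≈ 6.799 mcg/mL.
Trough 6.8 mcg/mL vs MEC 11 mcg/mL: subtherapeutic.

6.8 mcg/mL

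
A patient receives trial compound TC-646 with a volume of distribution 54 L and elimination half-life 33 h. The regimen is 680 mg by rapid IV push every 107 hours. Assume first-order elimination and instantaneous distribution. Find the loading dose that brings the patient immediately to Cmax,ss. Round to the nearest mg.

760 mg

f = (1/2)^(107/33) ≈ 0.105665; accumulation ratio R = 1/(1−f) ≈ 1.11815.
Loading dose to hit Cmax,ss on first dose: D_load = D_maint·R ≈ 680 × 1.11815 ≈ 760.34 mg.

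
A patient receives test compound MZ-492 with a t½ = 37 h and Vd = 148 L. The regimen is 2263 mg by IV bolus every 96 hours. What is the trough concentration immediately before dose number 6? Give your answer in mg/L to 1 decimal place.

3.0 mg/L

f = (1/2)^(τ/t½) = (1/2)^(96/37) ≈ 0.1656.
C₀ = D/Vd = 2263/148 ≈ 15.291 mg/L.
Before the 6th dose, 5 doses have been given. Superposition: Cmin = C₀·(f + f² + … + f^5).
≈ 15.291 × (0.1656 + 0.0274 + 0.0045 + 0.0008 + 0.0001) ≈ 15.291 × 0.1984 ≈ 3.034 mg/L.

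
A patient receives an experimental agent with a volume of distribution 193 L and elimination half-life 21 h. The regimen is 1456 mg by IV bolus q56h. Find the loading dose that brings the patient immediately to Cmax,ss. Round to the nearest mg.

1728 mg

f = (1/2)^(56/21) ≈ 0.157490; accumulation ratio R = 1/(1−f) ≈ 1.18693.
Loading dose to hit Cmax,ss on first dose: D_load = D_maint·R ≈ 1456 × 1.18693 ≈ 1728.17 mg.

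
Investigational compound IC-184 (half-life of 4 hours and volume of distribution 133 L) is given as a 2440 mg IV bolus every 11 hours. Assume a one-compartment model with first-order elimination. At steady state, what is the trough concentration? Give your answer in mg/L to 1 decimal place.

k = ln2/t½ = ln2/4 ≈ 0.173287 h⁻¹; fraction remaining f = e^(−kτ) = e^(−0.173287×11) ≈ 0.1487.
Accumulation ratio R = 1/(1 − f) ≈ 1/0.8513 ≈ 1.1747.
Single-dose peak C₀ = D/Vd = 2440/133 ≈ 18.346 mg/L.
Steady-state peak Cmax,ss = C₀·R ≈ 18.346 × 1.1747 ≈ 21.551 mg/L.
One interval later, Cmin,ss = Cmax,ss·e^(−kτ) ≈ 21.551 × 0.1487 ≈ 3.205 mg/L.

3.2 mg/L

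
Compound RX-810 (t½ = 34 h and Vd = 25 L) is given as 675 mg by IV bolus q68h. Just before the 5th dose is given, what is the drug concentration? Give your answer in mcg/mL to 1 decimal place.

f = (1/2)^(τ/t½) = (1/2)^(68/34) ≈ 0.2500.
C₀ = D/Vd = 675/25 ≈ 27.000 mcg/mL.
Before the 5th dose, 4 doses have been given. Superposition: Cmin = C₀·(f + f² + … + f^4).
≈ 27.000 × (0.2500 + 0.0625 + 0.0156 + 0.0039) ≈ 27.000 × 0.3320 ≈ 8.964 mcg/mL.

9.0 mcg/mL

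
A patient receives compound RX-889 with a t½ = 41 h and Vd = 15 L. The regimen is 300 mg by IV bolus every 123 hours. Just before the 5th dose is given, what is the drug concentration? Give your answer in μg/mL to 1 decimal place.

2.9 μg/mL

f = (1/2)^(τ/t½) = (1/2)^(123/41) ≈ 0.1250.
C₀ = D/Vd = 300/15 ≈ 20.000 μg/mL.
Before the 5th dose, 4 doses have been given. Superposition: Cmin = C₀·(f + f² + … + f^4).
≈ 20.000 × (0.1250 + 0.0156 + 0.0020 + 0.0002) ≈ 20.000 × 0.1428 ≈ 2.856 μg/mL.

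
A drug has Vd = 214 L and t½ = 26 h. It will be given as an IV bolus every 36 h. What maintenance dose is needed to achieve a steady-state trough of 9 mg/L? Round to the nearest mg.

3103 mg

τ/t½ = 36/26 ≈ 1.3846, so f = (1/2)^(36/26) ≈ 0.382992.
Cmin,ss = (D/Vd)·f/(1−f), so D = Cmin,ss·Vd·(1−f)/f.
D = 9 × 214 × (1−f)/f ≈ 9 × 214 × 1.61102 ≈ 3102.82 mg.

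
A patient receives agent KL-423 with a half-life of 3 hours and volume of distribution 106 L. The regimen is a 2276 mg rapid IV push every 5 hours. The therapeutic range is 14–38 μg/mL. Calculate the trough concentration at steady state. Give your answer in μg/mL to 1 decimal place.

9.9 μg/mL

k = ln2/t½ = ln2/3 ≈ 0.231049 h⁻¹; fraction remaining f = e^(−kτ) = e^(−0.231049×5) ≈ 0.3150.
Accumulation ratio R = 1/(1 − f) ≈ 1/0.6850 ≈ 1.4599.
Each bolus raises the concentration by D/Vd = 2276/106 ≈ 21.472 μg/mL.
Steady-state peak Cmax,ss = C₀·R ≈ 21.472 × 1.4599 ≈ 31.347 μg/mL.
Steady-state trough Cmin,ss = Cmax,ss·f ≈ 31.347 × 0.3150 ≈ 9.874 μg/mL.
Trough 9.9 μg/mL vs MEC 14 μg/mL: subtherapeutic.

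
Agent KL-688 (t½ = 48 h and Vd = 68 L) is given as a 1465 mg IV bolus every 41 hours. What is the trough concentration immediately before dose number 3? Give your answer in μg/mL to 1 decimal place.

18.5 μg/mL

f = (1/2)^(τ/t½) = (1/2)^(41/48) ≈ 0.5532.
C₀ = D/Vd = 1465/68 ≈ 21.544 μg/mL.
Before the 3rd dose, 2 doses have been given. Superposition: Cmin = C₀·(f + f²).
≈ 21.544 × (0.5532 + 0.3060) ≈ 21.544 × 0.8592 ≈ 18.511 μg/mL.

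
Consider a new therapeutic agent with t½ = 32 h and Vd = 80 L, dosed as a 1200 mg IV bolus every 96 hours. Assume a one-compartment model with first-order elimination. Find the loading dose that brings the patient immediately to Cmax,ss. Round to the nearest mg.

f = (1/2)^(96/32) ≈ 0.125000; accumulation ratio R = 1/(1−f) ≈ 1.14286.
Loading dose to hit Cmax,ss on first dose: D_load = D_maint·R ≈ 1200 × 1.14286 ≈ 1371.43 mg.

1371 mg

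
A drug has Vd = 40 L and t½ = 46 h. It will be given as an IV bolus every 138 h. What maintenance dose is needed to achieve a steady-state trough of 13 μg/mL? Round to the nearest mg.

3640 mg

τ/t½ = 138/46 ≈ 3, so f = (1/2)^(138/46) ≈ 0.125000.
Cmin,ss = (D/Vd)·f/(1−f), so D = Cmin,ss·Vd·(1−f)/f.
D = 13 × 40 × (1−f)/f ≈ 13 × 40 × 7.00000 ≈ 3640.00 mg.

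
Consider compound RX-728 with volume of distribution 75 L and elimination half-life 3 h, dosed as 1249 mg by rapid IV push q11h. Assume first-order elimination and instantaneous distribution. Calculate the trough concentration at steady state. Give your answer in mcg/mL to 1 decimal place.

k = ln2/t½ = ln2/3 ≈ 0.231049 h⁻¹; fraction remaining f = e^(−kτ) = e^(−0.231049×11) ≈ 0.0787.
Accumulation ratio R = 1/(1 − f) ≈ 1/0.9213 ≈ 1.0854.
Single-dose peak C₀ = D/Vd = 1249/75 ≈ 16.653 mcg/mL.
Steady-state peak Cmax,ss = C₀·R ≈ 16.653 × 1.0854 ≈ 18.075 mcg/mL.
Steady-state trough Cmin,ss = Cmax,ss·f ≈ 18.075 × 0.0787 ≈ 1.423 mcg/mL.

1.4 mcg/mL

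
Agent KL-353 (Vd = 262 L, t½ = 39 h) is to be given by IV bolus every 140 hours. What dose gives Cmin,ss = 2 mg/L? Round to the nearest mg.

5785 mg

τ/t½ = 140/39 ≈ 3.5897, so f = (1/2)^(140/39) ≈ 0.083058.
Cmin,ss = (D/Vd)·f/(1−f), so D = Cmin,ss·Vd·(1−f)/f.
D = 2 × 262 × (1−f)/f ≈ 2 × 262 × 11.03978 ≈ 5784.84 mg.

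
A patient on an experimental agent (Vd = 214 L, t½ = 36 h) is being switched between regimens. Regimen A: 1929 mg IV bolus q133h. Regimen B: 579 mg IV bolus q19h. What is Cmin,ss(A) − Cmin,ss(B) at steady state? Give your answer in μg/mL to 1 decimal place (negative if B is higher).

-5.4 μg/mL

Regimen A: f = (1/2)^(133/36) ≈ 0.0772; Cmin,ss = (1929/214)·f/(1−f) ≈ 0.754 μg/mL.
Regimen B: f = (1/2)^(19/36) ≈ 0.6936; Cmin,ss = (579/214)·f/(1−f) ≈ 6.125 μg/mL.
Difference ≈ 0.754 − 6.125 ≈ -5.371 μg/mL.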